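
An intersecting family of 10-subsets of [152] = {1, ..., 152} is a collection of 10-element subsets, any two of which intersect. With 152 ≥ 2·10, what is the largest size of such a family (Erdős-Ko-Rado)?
max |F| = C(151, 9) = 88204324758550

Erdős-Ko-Rado (1961): when n ≥ 2k, max |F| = C(n−1, k−1). The bound is attained by the star {A : i ∈ A} for any fixed i ∈ [n]. Here C(152−1, 10−1) = C(151, 9) = 88204324758550.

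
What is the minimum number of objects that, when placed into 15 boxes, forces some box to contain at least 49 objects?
n = (49 − 1)·15 + 1 = 721

By the generalised pigeonhole principle, to guarantee some box contains ≥ r objects we need more than (r − 1) · k objects total. Threshold: n = (r − 1) · k + 1. With r = 49 and k = 15: n = 48 · 15 + 1 = 720 + 1 = 721. For n = 720 = 48 · 15, we can put exactly 48 objects in every box, avoiding 49 in any single one — so 721 is tight.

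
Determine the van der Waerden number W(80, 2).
W(80, 2) = 80 + 1 = 81

A 2-term AP is any pair of integers, so a monochromatic 2-AP exists iff some colour is used at least twice. With 80 colours, the colouring i ↦ i on {1, ..., 80} uses each colour once, avoiding any monochromatic pair, so W(80, 2) > 80. For {1, ..., 81}, pigeonhole forces two integers of the same colour, which form a monochromatic 2-AP. Hence W(80, 2) = 81.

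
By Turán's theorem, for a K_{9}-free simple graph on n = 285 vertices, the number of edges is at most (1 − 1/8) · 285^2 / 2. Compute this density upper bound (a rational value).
Turán density bound = (7/8) · 285^2/2 = 568575/16 ≈ 35535.9375

Turán's theorem: ex(n, K_{r+1}) is achieved by the complete r-partite Turán graph T(n, r) with parts as balanced as possible, and is at most (1 − 1/r) · n^2/2. For r = 8, n = 285: the density bound is (7/8) · 81225/2 = 568575/16 ≈ 35535.9375. The integer-valued extremum is e(T(285, 8)) = 35535, which is strictly less than the density bound 568575/16 since 8 ∤ 285 (the parts of T(285, 8) cannot all be equal).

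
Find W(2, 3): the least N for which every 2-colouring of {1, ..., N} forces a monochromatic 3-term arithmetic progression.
W(2, 3) = 9

Lower bound: the 2-colouring RRBBRRBB of {1, ..., 8} (R at positions {1, 2, 5, 6}, B at {3, 4, 7, 8}) contains no monochromatic 3-term AP, so W(2, 3) > 8. Upper bound: a case analysis on any 2-colouring of {1, ..., 9} forces such an AP. Hence W(2, 3) = 9.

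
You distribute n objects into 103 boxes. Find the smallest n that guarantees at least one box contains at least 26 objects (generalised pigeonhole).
n = (26 − 1)·103 + 1 = 2576

By the generalised pigeonhole principle, to guarantee some box contains ≥ r objects we need more than (r − 1) · k objects total. Threshold: n = (r − 1) · k + 1. With r = 26 and k = 103: n = 25 · 103 + 1 = 2575 + 1 = 2576. For n = 2575 = 25 · 103, we can put exactly 25 objects in every box, avoiding 26 in any single one — so 2576 is tight.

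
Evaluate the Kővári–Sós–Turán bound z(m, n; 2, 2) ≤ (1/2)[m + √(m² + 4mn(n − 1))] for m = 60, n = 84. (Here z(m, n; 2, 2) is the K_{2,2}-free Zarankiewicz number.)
z(60, 84; 2, 2) ≤ (1/2)[60 + √(60² + 4·60·84·83)] = (1/2)[60 + √1676880] = 677.472

Kővári–Sós–Turán: let r_1, ..., r_60 be the row sums and z = Σ r_i the total number of 1s. Each pair of columns can share at most one row with both entries 1 (else a 2×2 all-ones block appears), so Σ_i C(r_i, 2) ≤ C(84, 2) = 3486. By convexity Σ_i C(r_i, 2) ≥ 60·C(z/60, 2) = z(z − 60)/(2·60), giving z² − 60z − 60·84·83 ≤ 0 and hence z ≤ (1/2)[60 + √(3600 + 4·418320)] = (1/2)[60 + √1676880] ≈ (1/2)(60 + 1294.944) = 677.472.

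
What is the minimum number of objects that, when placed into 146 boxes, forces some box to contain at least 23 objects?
n = (23 − 1)·146 + 1 = 3213

By the generalised pigeonhole principle, to guarantee some box contains ≥ r objects we need more than (r − 1) · k objects total. Threshold: n = (r − 1) · k + 1. With r = 23 and k = 146: n = 22 · 146 + 1 = 3212 + 1 = 3213. For n = 3212 = 22 · 146, we can put exactly 22 objects in every box, avoiding 23 in any single one — so 3213 is tight.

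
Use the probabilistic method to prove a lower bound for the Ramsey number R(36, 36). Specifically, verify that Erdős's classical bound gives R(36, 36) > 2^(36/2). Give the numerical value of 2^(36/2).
2^(36/2) = 262144; so R(36, 36) > 262144

Colour each edge of K_n uniformly at random with red/blue. The expected number of monochromatic K_36 is C(n, 36) · 2 · 2^(−C(36,2)). If C(n, 36) · 2^(1 − C(36,2)) < 1, then with positive probability no monochromatic K_36 exists, so R(36, 36) > n. The standard estimate C(n, 36) ≤ n^36/36! shows this inequality holds whenever n ≤ 2^(36/2) (since 36! · 2^(C(36,2) − 1) > 2^(36^2/2) ≥ n^36). Hence R(36, 36) > 2^(36/2) = 262144.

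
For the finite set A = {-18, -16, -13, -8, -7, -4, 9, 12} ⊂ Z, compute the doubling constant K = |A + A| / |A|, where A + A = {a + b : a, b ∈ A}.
K = |A + A| / |A| = 32/8 = 4

Enumerate A + A = {a + b : a, b ∈ A}. With |A| = 8, there are |A|^2 = 64 ordered sum pairs; collecting distinct values, A + A = {-36, -34, -32, -31, -29, -26, -25, -24, -23, -22, -21, -20, -17, -16, -15, -14, -12, -11, -9, -8, -7, -6, -4, -1, 1, 2, 4, 5, 8, 18, 21, 24}, so |A + A| = 32. Thus K = 32/8 = 4. For comparison, the minimum possible |A + A| over all 8-element sets is 2·8 − 1 = 15 (so min K = 15/8), attained only by arithmetic progressions.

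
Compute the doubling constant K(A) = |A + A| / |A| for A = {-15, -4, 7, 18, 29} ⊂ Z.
K = |A + A| / |A| = 9/5

Enumerate A + A = {a + b : a, b ∈ A}. With |A| = 5, there are |A|^2 = 25 ordered sum pairs; collecting distinct values, A + A = {-30, -19, -8, 3, 14, 25, 36, 47, 58}, so |A + A| = 9. Thus K = 9/5. Here |A + A| = 2|A| − 1 = 9, the minimum possible — so K = 9/5 is minimal, which holds iff A is an arithmetic progression.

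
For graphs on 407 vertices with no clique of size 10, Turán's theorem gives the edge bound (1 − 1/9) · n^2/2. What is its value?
Turán density bound = (8/9) · 407^2/2 = 662596/9 ≈ 73621.7778

Turán's theorem: ex(n, K_{r+1}) is achieved by the complete r-partite Turán graph T(n, r) with parts as balanced as possible, and is at most (1 − 1/r) · n^2/2. For r = 9, n = 407: the density bound is (8/9) · 165649/2 = 662596/9 ≈ 73621.7778. The integer-valued extremum is e(T(407, 9)) = 73621, which is strictly less than the density bound 662596/9 since 9 ∤ 407 (the parts of T(407, 9) cannot all be equal).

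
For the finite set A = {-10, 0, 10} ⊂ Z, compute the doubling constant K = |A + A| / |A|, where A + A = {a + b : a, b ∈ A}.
K = |A + A| / |A| = 5/3

Enumerate A + A = {a + b : a, b ∈ A}. With |A| = 3, there are |A|^2 = 9 ordered sum pairs; collecting distinct values, A + A = {-20, -10, 0, 10, 20}, so |A + A| = 5. Thus K = 5/3. Here |A + A| = 2|A| − 1 = 5, the minimum possible — so K = 5/3 is minimal, which holds iff A is an arithmetic progression.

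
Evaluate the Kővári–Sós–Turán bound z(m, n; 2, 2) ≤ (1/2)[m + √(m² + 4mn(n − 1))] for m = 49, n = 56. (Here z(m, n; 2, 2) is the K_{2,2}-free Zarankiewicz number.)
z(49, 56; 2, 2) ≤ (1/2)[49 + √(49² + 4·49·56·55)] = (1/2)[49 + √606081] = 413.756

Kővári–Sós–Turán: let r_1, ..., r_49 be the row sums and z = Σ r_i the total number of 1s. Each pair of columns can share at most one row with both entries 1 (else a 2×2 all-ones block appears), so Σ_i C(r_i, 2) ≤ C(56, 2) = 1540. By convexity Σ_i C(r_i, 2) ≥ 49·C(z/49, 2) = z(z − 49)/(2·49), giving z² − 49z − 49·56·55 ≤ 0 and hence z ≤ (1/2)[49 + √(2401 + 4·150920)] = (1/2)[49 + √606081] ≈ (1/2)(49 + 778.512) = 413.756.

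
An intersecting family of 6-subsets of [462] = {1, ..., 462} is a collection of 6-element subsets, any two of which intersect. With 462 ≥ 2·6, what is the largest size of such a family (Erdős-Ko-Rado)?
max |F| = C(461, 5) = 169774271127

The Erdős-Ko-Rado theorem states: for n ≥ 2k, an intersecting family of k-subsets of an n-element set has size at most C(n − 1, k − 1), with equality for 'star' families {A ⊆ [n] : |A| = k, i ∈ A} (fix an element i). For n = 462, k = 6: C(461, 5) = 169774271127.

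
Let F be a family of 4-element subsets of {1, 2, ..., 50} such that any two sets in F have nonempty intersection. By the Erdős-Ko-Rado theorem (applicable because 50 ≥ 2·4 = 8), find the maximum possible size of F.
max |F| = C(49, 3) = 18424

Erdős-Ko-Rado (1961): when n ≥ 2k, max |F| = C(n−1, k−1). The bound is attained by the star {A : i ∈ A} for any fixed i ∈ [n]. Here C(50−1, 4−1) = C(49, 3) = 18424.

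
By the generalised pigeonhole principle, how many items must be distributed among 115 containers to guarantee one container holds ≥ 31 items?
n = (31 − 1)·115 + 1 = 3451

By the generalised pigeonhole principle, to guarantee some box contains ≥ r objects we need more than (r − 1) · k objects total. Threshold: n = (r − 1) · k + 1. With r = 31 and k = 115: n = 30 · 115 + 1 = 3450 + 1 = 3451. For n = 3450 = 30 · 115, we can put exactly 30 objects in every box, avoiding 31 in any single one — so 3451 is tight.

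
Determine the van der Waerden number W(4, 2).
W(4, 2) = 4 + 1 = 5

A 2-term AP is any pair of integers, so a monochromatic 2-AP exists iff some colour is used at least twice. With 4 colours, the colouring i ↦ i on {1, ..., 4} uses each colour once, avoiding any monochromatic pair, so W(4, 2) > 4. For {1, ..., 5}, pigeonhole forces two integers of the same colour, which form a monochromatic 2-AP. Hence W(4, 2) = 5.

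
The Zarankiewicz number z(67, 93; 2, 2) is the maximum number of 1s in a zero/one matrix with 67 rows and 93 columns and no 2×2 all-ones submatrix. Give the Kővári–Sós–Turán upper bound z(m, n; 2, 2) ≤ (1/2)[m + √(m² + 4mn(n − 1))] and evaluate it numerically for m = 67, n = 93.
z(67, 93; 2, 2) ≤ (1/2)[67 + √(67² + 4·67·93·92)] = (1/2)[67 + √2297497] = 791.3748

Kővári–Sós–Turán: let r_1, ..., r_67 be the row sums and z = Σ r_i the total number of 1s. Each pair of columns can share at most one row with both entries 1 (else a 2×2 all-ones block appears), so Σ_i C(r_i, 2) ≤ C(93, 2) = 4278. By convexity Σ_i C(r_i, 2) ≥ 67·C(z/67, 2) = z(z − 67)/(2·67), giving z² − 67z − 67·93·92 ≤ 0 and hence z ≤ (1/2)[67 + √(4489 + 4·573252)] = (1/2)[67 + √2297497] ≈ (1/2)(67 + 1515.7496) = 791.3748.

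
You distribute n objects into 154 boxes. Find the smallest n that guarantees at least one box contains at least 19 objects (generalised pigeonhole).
n = (19 − 1)·154 + 1 = 2773

By the generalised pigeonhole principle, to guarantee some box contains ≥ r objects we need more than (r − 1) · k objects total. Threshold: n = (r − 1) · k + 1. With r = 19 and k = 154: n = 18 · 154 + 1 = 2772 + 1 = 2773. For n = 2772 = 18 · 154, we can put exactly 18 objects in every box, avoiding 19 in any single one — so 2773 is tight.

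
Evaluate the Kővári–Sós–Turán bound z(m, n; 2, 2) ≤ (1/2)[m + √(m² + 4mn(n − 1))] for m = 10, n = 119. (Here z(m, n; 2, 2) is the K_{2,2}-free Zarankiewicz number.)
z(10, 119; 2, 2) ≤ (1/2)[10 + √(10² + 4·10·119·118)] = (1/2)[10 + √561780] = 379.7599

Kővári–Sós–Turán: let r_1, ..., r_10 be the row sums and z = Σ r_i the total number of 1s. Each pair of columns can share at most one row with both entries 1 (else a 2×2 all-ones block appears), so Σ_i C(r_i, 2) ≤ C(119, 2) = 7021. By convexity Σ_i C(r_i, 2) ≥ 10·C(z/10, 2) = z(z − 10)/(2·10), giving z² − 10z − 10·119·118 ≤ 0 and hence z ≤ (1/2)[10 + √(100 + 4·140420)] = (1/2)[10 + √561780] ≈ (1/2)(10 + 749.5198) = 379.7599.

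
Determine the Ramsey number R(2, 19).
R(2, 19) = 19

R(2, k) = k for all k ≥ 2: in a 2-colouring of K_k, either some edge is red (a red K_2) or all edges are blue (a blue K_k). And K_{18} coloured all-blue has no blue K_19, so R(2, 19) > 18. Hence R(2, 19) = 19.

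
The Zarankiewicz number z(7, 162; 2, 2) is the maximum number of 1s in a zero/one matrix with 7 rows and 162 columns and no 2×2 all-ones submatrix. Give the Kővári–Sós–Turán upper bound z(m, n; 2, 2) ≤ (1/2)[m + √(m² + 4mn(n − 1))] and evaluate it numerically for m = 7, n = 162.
z(7, 162; 2, 2) ≤ (1/2)[7 + √(7² + 4·7·162·161)] = (1/2)[7 + √730345] = 430.8011

Kővári–Sós–Turán: let r_1, ..., r_7 be the row sums and z = Σ r_i the total number of 1s. Each pair of columns can share at most one row with both entries 1 (else a 2×2 all-ones block appears), so Σ_i C(r_i, 2) ≤ C(162, 2) = 13041. By convexity Σ_i C(r_i, 2) ≥ 7·C(z/7, 2) = z(z − 7)/(2·7), giving z² − 7z − 7·162·161 ≤ 0 and hence z ≤ (1/2)[7 + √(49 + 4·182574)] = (1/2)[7 + √730345] ≈ (1/2)(7 + 854.6022) = 430.8011.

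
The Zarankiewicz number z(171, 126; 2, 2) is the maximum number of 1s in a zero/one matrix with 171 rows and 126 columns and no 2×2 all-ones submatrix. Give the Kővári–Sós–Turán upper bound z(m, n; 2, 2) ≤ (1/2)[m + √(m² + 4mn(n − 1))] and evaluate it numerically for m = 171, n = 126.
z(171, 126; 2, 2) ≤ (1/2)[171 + √(171² + 4·171·126·125)] = (1/2)[171 + √10802241] = 1728.8381

Kővári–Sós–Turán: let r_1, ..., r_171 be the row sums and z = Σ r_i the total number of 1s. Each pair of columns can share at most one row with both entries 1 (else a 2×2 all-ones block appears), so Σ_i C(r_i, 2) ≤ C(126, 2) = 7875. By convexity Σ_i C(r_i, 2) ≥ 171·C(z/171, 2) = z(z − 171)/(2·171), giving z² − 171z − 171·126·125 ≤ 0 and hence z ≤ (1/2)[171 + √(29241 + 4·2693250)] = (1/2)[171 + √10802241] ≈ (1/2)(171 + 3286.6763) = 1728.8381.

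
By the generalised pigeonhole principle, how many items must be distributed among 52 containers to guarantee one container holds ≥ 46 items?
n = (46 − 1)·52 + 1 = 2341

By the generalised pigeonhole principle, to guarantee some box contains ≥ r objects we need more than (r − 1) · k objects total. Threshold: n = (r − 1) · k + 1. With r = 46 and k = 52: n = 45 · 52 + 1 = 2340 + 1 = 2341. For n = 2340 = 45 · 52, we can put exactly 45 objects in every box, avoiding 46 in any single one — so 2341 is tight.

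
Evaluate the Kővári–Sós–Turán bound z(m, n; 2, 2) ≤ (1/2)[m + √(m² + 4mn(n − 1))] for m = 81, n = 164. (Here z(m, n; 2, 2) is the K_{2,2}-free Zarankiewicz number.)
z(81, 164; 2, 2) ≤ (1/2)[81 + √(81² + 4·81·164·163)] = (1/2)[81 + √8667729] = 1512.5504

Kővári–Sós–Turán: let r_1, ..., r_81 be the row sums and z = Σ r_i the total number of 1s. Each pair of columns can share at most one row with both entries 1 (else a 2×2 all-ones block appears), so Σ_i C(r_i, 2) ≤ C(164, 2) = 13366. By convexity Σ_i C(r_i, 2) ≥ 81·C(z/81, 2) = z(z − 81)/(2·81), giving z² − 81z − 81·164·163 ≤ 0 and hence z ≤ (1/2)[81 + √(6561 + 4·2165292)] = (1/2)[81 + √8667729] ≈ (1/2)(81 + 2944.1007) = 1512.5504.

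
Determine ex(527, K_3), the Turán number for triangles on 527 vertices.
ex(527, K_3) = ⌊527^2/4⌋ = 69432

Mantel (1907): a triangle-free graph on n vertices has at most ⌊n^2/4⌋ edges, with equality for the complete bipartite graph K_{⌊n/2⌋, ⌈n/2⌉}. For n = 527: ⌊527^2/4⌋ = ⌊277729/4⌋ = 69432. The extremal graph is K_{263, 264}, which has 263·264 = 69432 edges.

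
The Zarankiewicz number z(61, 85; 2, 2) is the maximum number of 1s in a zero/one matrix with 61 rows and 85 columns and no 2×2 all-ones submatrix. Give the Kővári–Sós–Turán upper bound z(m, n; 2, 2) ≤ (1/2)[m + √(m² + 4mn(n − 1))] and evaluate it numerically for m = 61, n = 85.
z(61, 85; 2, 2) ≤ (1/2)[61 + √(61² + 4·61·85·84)] = (1/2)[61 + √1745881] = 691.159

Kővári–Sós–Turán: let r_1, ..., r_61 be the row sums and z = Σ r_i the total number of 1s. Each pair of columns can share at most one row with both entries 1 (else a 2×2 all-ones block appears), so Σ_i C(r_i, 2) ≤ C(85, 2) = 3570. By convexity Σ_i C(r_i, 2) ≥ 61·C(z/61, 2) = z(z − 61)/(2·61), giving z² − 61z − 61·85·84 ≤ 0 and hence z ≤ (1/2)[61 + √(3721 + 4·435540)] = (1/2)[61 + √1745881] ≈ (1/2)(61 + 1321.3179) = 691.159.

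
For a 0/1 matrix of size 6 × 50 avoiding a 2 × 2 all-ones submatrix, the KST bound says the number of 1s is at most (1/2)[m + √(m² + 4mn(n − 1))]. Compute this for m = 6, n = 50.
z(6, 50; 2, 2) ≤ (1/2)[6 + √(6² + 4·6·50·49)] = (1/2)[6 + √58836] = 124.2807

Kővári–Sós–Turán: let r_1, ..., r_6 be the row sums and z = Σ r_i the total number of 1s. Each pair of columns can share at most one row with both entries 1 (else a 2×2 all-ones block appears), so Σ_i C(r_i, 2) ≤ C(50, 2) = 1225. By convexity Σ_i C(r_i, 2) ≥ 6·C(z/6, 2) = z(z − 6)/(2·6), giving z² − 6z − 6·50·49 ≤ 0 and hence z ≤ (1/2)[6 + √(36 + 4·14700)] = (1/2)[6 + √58836] ≈ (1/2)(6 + 242.5613) = 124.2807.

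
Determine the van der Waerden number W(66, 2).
W(66, 2) = 66 + 1 = 67

A 2-term AP is any pair of integers, so a monochromatic 2-AP exists iff some colour is used at least twice. With 66 colours, the colouring i ↦ i on {1, ..., 66} uses each colour once, avoiding any monochromatic pair, so W(66, 2) > 66. For {1, ..., 67}, pigeonhole forces two integers of the same colour, which form a monochromatic 2-AP. Hence W(66, 2) = 67.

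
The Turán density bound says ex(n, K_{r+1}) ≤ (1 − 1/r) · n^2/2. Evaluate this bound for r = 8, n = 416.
Turán density bound = (7/8) · 416^2/2 = 75712

Turán's theorem: ex(n, K_{r+1}) is achieved by the complete r-partite Turán graph T(n, r) with parts as balanced as possible, and is at most (1 − 1/r) · n^2/2. For r = 8, n = 416: the density bound is (7/8) · 173056/2 = 75712. Since 8 ∣ 416, the Turán graph T(416, 8) has parts of equal size 52, and its edge count e(T(416, 8)) = 75712 attains the density bound exactly.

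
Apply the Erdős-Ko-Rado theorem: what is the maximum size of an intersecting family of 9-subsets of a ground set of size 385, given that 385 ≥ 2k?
max |F| = C(384, 8) = 10895665708319184

Erdős-Ko-Rado (1961): when n ≥ 2k, max |F| = C(n−1, k−1). The bound is attained by the star {A : i ∈ A} for any fixed i ∈ [n]. Here C(385−1, 9−1) = C(384, 8) = 10895665708319184.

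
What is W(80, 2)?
W(80, 2) = 80 + 1 = 81

A 2-term AP is any pair of integers, so a monochromatic 2-AP exists iff some colour is used at least twice. With 80 colours, the colouring i ↦ i on {1, ..., 80} uses each colour once, avoiding any monochromatic pair, so W(80, 2) > 80. For {1, ..., 81}, pigeonhole forces two integers of the same colour, which form a monochromatic 2-AP. Hence W(80, 2) = 81.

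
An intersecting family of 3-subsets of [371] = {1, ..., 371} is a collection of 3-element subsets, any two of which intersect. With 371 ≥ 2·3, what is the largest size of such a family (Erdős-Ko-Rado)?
max |F| = C(370, 2) = 68265

The Erdős-Ko-Rado theorem states: for n ≥ 2k, an intersecting family of k-subsets of an n-element set has size at most C(n − 1, k − 1), with equality for 'star' families {A ⊆ [n] : |A| = k, i ∈ A} (fix an element i). For n = 371, k = 3: C(370, 2) = 68265.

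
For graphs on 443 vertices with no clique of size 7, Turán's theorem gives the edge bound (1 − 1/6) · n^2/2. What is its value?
Turán density bound = (5/6) · 443^2/2 = 981245/12 ≈ 81770.4167

Turán's theorem: ex(n, K_{r+1}) is achieved by the complete r-partite Turán graph T(n, r) with parts as balanced as possible, and is at most (1 − 1/r) · n^2/2. For r = 6, n = 443: the density bound is (5/6) · 196249/2 = 981245/12 ≈ 81770.4167. The integer-valued extremum is e(T(443, 6)) = 81770, which is strictly less than the density bound 981245/12 since 6 ∤ 443 (the parts of T(443, 6) cannot all be equal).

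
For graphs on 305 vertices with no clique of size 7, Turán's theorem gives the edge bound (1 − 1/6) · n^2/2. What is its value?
Turán density bound = (5/6) · 305^2/2 = 465125/12 ≈ 38760.4167

Turán's theorem: ex(n, K_{r+1}) is achieved by the complete r-partite Turán graph T(n, r) with parts as balanced as possible, and is at most (1 − 1/r) · n^2/2. For r = 6, n = 305: the density bound is (5/6) · 93025/2 = 465125/12 ≈ 38760.4167. The integer-valued extremum is e(T(305, 6)) = 38760, which is strictly less than the density bound 465125/12 since 6 ∤ 305 (the parts of T(305, 6) cannot all be equal).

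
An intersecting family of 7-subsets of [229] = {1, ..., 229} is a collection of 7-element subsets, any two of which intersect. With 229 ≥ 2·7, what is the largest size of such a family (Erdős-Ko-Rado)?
max |F| = C(228, 6) = 182587922160

Erdős-Ko-Rado (1961): when n ≥ 2k, max |F| = C(n−1, k−1). The bound is attained by the star {A : i ∈ A} for any fixed i ∈ [n]. Here C(229−1, 7−1) = C(228, 6) = 182587922160.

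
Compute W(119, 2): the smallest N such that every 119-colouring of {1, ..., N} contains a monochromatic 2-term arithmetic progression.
W(119, 2) = 119 + 1 = 120

A 2-term AP is any pair of integers, so a monochromatic 2-AP exists iff some colour is used at least twice. With 119 colours, the colouring i ↦ i on {1, ..., 119} uses each colour once, avoiding any monochromatic pair, so W(119, 2) > 119. For {1, ..., 120}, pigeonhole forces two integers of the same colour, which form a monochromatic 2-AP. Hence W(119, 2) = 120.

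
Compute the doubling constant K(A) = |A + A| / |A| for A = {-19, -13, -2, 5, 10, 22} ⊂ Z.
K = |A + A| / |A| = 19/6

Enumerate A + A = {a + b : a, b ∈ A}. With |A| = 6, there are |A|^2 = 36 ordered sum pairs; collecting distinct values, A + A = {-38, -32, -26, -21, -15, -14, -9, -8, -4, -3, 3, 8, 9, 10, 15, 20, 27, 32, 44}, so |A + A| = 19. Thus K = 19/6. For comparison, the minimum possible |A + A| over all 6-element sets is 2·6 − 1 = 11 (so min K = 11/6), attained only by arithmetic progressions.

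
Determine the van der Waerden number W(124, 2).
W(124, 2) = 124 + 1 = 125

A 2-term AP is any pair of integers, so a monochromatic 2-AP exists iff some colour is used at least twice. With 124 colours, the colouring i ↦ i on {1, ..., 124} uses each colour once, avoiding any monochromatic pair, so W(124, 2) > 124. For {1, ..., 125}, pigeonhole forces two integers of the same colour, which form a monochromatic 2-AP. Hence W(124, 2) = 125.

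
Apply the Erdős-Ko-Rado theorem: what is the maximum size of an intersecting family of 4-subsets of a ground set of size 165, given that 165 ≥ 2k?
max |F| = C(164, 3) = 721764

Erdős-Ko-Rado (1961): when n ≥ 2k, max |F| = C(n−1, k−1). The bound is attained by the star {A : i ∈ A} for any fixed i ∈ [n]. Here C(165−1, 4−1) = C(164, 3) = 721764.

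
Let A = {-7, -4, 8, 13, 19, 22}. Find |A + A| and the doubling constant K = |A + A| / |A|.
K = |A + A| / |A| = 20/6 = 10/3

Enumerate A + A = {a + b : a, b ∈ A}. With |A| = 6, there are |A|^2 = 36 ordered sum pairs; collecting distinct values, A + A = {-14, -11, -8, 1, 4, 6, 9, 12, 15, 16, 18, 21, 26, 27, 30, 32, 35, 38, 41, 44}, so |A + A| = 20. Thus K = 20/6 = 10/3. For comparison, the minimum possible |A + A| over all 6-element sets is 2·6 − 1 = 11 (so min K = 11/6), attained only by arithmetic progressions.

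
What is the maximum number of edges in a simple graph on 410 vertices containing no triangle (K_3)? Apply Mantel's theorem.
ex(410, K_3) = ⌊410^2/4⌋ = 42025

Mantel (1907): a triangle-free graph on n vertices has at most ⌊n^2/4⌋ edges, with equality for the complete bipartite graph K_{⌊n/2⌋, ⌈n/2⌉}. For n = 410: ⌊410^2/4⌋ = ⌊168100/4⌋ = 42025. The extremal graph is K_{205, 205}, which has 205·205 = 42025 edges.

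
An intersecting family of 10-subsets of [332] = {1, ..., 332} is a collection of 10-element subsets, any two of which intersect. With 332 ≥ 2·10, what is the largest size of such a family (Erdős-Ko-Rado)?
max |F| = C(331, 9) = 117772769718006975

Erdős-Ko-Rado (1961): when n ≥ 2k, max |F| = C(n−1, k−1). The bound is attained by the star {A : i ∈ A} for any fixed i ∈ [n]. Here C(332−1, 10−1) = C(331, 9) = 117772769718006975.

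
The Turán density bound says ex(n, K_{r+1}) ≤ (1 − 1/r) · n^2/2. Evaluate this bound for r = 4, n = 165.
Turán density bound = (3/4) · 165^2/2 = 81675/8 ≈ 10209.375

Turán's theorem: ex(n, K_{r+1}) is achieved by the complete r-partite Turán graph T(n, r) with parts as balanced as possible, and is at most (1 − 1/r) · n^2/2. For r = 4, n = 165: the density bound is (3/4) · 27225/2 = 81675/8 ≈ 10209.375. The integer-valued extremum is e(T(165, 4)) = 10209, which is strictly less than the density bound 81675/8 since 4 ∤ 165 (the parts of T(165, 4) cannot all be equal).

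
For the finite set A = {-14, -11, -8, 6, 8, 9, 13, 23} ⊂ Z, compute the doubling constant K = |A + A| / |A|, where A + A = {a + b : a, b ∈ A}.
K = |A + A| / |A| = 31/8

Enumerate A + A = {a + b : a, b ∈ A}. With |A| = 8, there are |A|^2 = 64 ordered sum pairs; collecting distinct values, A + A = {-28, -25, -22, -19, -16, -8, -6, -5, -3, -2, -1, 0, 1, 2, 5, 9, 12, 14, 15, 16, 17, 18, 19, 21, 22, 26, 29, 31, 32, 36, 46}, so |A + A| = 31. Thus K = 31/8. For comparison, the minimum possible |A + A| over all 8-element sets is 2·8 − 1 = 15 (so min K = 15/8), attained only by arithmetic progressions.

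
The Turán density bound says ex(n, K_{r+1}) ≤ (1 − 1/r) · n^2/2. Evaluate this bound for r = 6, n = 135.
Turán density bound = (5/6) · 135^2/2 = 30375/4 ≈ 7593.75

Turán's theorem: ex(n, K_{r+1}) is achieved by the complete r-partite Turán graph T(n, r) with parts as balanced as possible, and is at most (1 − 1/r) · n^2/2. For r = 6, n = 135: the density bound is (5/6) · 18225/2 = 30375/4 ≈ 7593.75. The integer-valued extremum is e(T(135, 6)) = 7593, which is strictly less than the density bound 30375/4 since 6 ∤ 135 (the parts of T(135, 6) cannot all be equal).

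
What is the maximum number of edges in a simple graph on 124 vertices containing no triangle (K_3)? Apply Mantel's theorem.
ex(124, K_3) = ⌊124^2/4⌋ = 3844

Mantel (1907): a triangle-free graph on n vertices has at most ⌊n^2/4⌋ edges, with equality for the complete bipartite graph K_{⌊n/2⌋, ⌈n/2⌉}. For n = 124: ⌊124^2/4⌋ = ⌊15376/4⌋ = 3844. The extremal graph is K_{62, 62}, which has 62·62 = 3844 edges.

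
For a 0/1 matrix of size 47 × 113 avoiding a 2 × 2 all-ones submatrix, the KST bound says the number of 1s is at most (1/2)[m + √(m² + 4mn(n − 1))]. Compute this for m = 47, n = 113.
z(47, 113; 2, 2) ≤ (1/2)[47 + √(47² + 4·47·113·112)] = (1/2)[47 + √2381537] = 795.1115

Kővári–Sós–Turán: let r_1, ..., r_47 be the row sums and z = Σ r_i the total number of 1s. Each pair of columns can share at most one row with both entries 1 (else a 2×2 all-ones block appears), so Σ_i C(r_i, 2) ≤ C(113, 2) = 6328. By convexity Σ_i C(r_i, 2) ≥ 47·C(z/47, 2) = z(z − 47)/(2·47), giving z² − 47z − 47·113·112 ≤ 0 and hence z ≤ (1/2)[47 + √(2209 + 4·594832)] = (1/2)[47 + √2381537] ≈ (1/2)(47 + 1543.2229) = 795.1115.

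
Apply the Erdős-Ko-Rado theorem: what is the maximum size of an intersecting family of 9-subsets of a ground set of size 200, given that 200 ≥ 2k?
max |F| = C(199, 8) = 52895036330136

Erdős-Ko-Rado (1961): when n ≥ 2k, max |F| = C(n−1, k−1). The bound is attained by the star {A : i ∈ A} for any fixed i ∈ [n]. Here C(200−1, 9−1) = C(199, 8) = 52895036330136.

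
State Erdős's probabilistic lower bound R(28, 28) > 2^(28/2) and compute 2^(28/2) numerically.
2^(28/2) = 16384; so R(28, 28) > 16384

Colour each edge of K_n uniformly at random with red/blue. The expected number of monochromatic K_28 is C(n, 28) · 2 · 2^(−C(28,2)). If C(n, 28) · 2^(1 − C(28,2)) < 1, then with positive probability no monochromatic K_28 exists, so R(28, 28) > n. The standard estimate C(n, 28) ≤ n^28/28! shows this inequality holds whenever n ≤ 2^(28/2) (since 28! · 2^(C(28,2) − 1) > 2^(28^2/2) ≥ n^28). Hence R(28, 28) > 2^(28/2) = 16384.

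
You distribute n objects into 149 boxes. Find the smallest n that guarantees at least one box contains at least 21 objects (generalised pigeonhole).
n = (21 − 1)·149 + 1 = 2981

By the generalised pigeonhole principle, to guarantee some box contains ≥ r objects we need more than (r − 1) · k objects total. Threshold: n = (r − 1) · k + 1. With r = 21 and k = 149: n = 20 · 149 + 1 = 2980 + 1 = 2981. For n = 2980 = 20 · 149, we can put exactly 20 objects in every box, avoiding 21 in any single one — so 2981 is tight.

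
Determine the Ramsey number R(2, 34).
R(2, 34) = 34

R(2, k) = k for all k ≥ 2: in a 2-colouring of K_k, either some edge is red (a red K_2) or all edges are blue (a blue K_k). And K_{33} coloured all-blue has no blue K_34, so R(2, 34) > 33. Hence R(2, 34) = 34.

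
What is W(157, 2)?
W(157, 2) = 157 + 1 = 158

A 2-term AP is any pair of integers, so a monochromatic 2-AP exists iff some colour is used at least twice. With 157 colours, the colouring i ↦ i on {1, ..., 157} uses each colour once, avoiding any monochromatic pair, so W(157, 2) > 157. For {1, ..., 158}, pigeonhole forces two integers of the same colour, which form a monochromatic 2-AP. Hence W(157, 2) = 158.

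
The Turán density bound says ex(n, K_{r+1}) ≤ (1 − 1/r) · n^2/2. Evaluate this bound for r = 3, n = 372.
Turán density bound = (2/3) · 372^2/2 = 46128

Turán's theorem: ex(n, K_{r+1}) is achieved by the complete r-partite Turán graph T(n, r) with parts as balanced as possible, and is at most (1 − 1/r) · n^2/2. For r = 3, n = 372: the density bound is (2/3) · 138384/2 = 46128. Since 3 ∣ 372, the Turán graph T(372, 3) has parts of equal size 124, and its edge count e(T(372, 3)) = 46128 attains the density bound exactly.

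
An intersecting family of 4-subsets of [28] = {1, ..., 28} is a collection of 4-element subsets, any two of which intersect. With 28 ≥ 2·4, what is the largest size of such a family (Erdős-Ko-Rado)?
max |F| = C(27, 3) = 2925

Erdős-Ko-Rado (1961): when n ≥ 2k, max |F| = C(n−1, k−1). The bound is attained by the star {A : i ∈ A} for any fixed i ∈ [n]. Here C(28−1, 4−1) = C(27, 3) = 2925.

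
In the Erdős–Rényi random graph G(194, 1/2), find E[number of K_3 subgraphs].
E[# K_3] = C(194, 3) · (1/2)^C(3, 2) = 1198144 / 2^3 = 149768

For each 3-subset S of vertices (there are C(194, 3) = 1198144 such S), let X_S = 1 if S induces a K_3 (all C(3, 2) = 3 edges present). Then P(X_S = 1) = (1/2)^3 = 1/8. By linearity of expectation, E[# K_3] = C(194, 3) · (1/2)^3 = 1198144 / 8 = 149768.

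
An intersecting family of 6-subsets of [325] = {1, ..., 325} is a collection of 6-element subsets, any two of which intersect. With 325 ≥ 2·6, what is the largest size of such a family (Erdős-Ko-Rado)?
max |F| = C(324, 5) = 28845440064

Erdős-Ko-Rado (1961): when n ≥ 2k, max |F| = C(n−1, k−1). The bound is attained by the star {A : i ∈ A} for any fixed i ∈ [n]. Here C(325−1, 6−1) = C(324, 5) = 28845440064.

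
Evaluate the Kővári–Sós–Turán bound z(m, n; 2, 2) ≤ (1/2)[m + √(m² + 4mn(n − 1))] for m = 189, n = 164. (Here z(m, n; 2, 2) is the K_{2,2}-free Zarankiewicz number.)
z(189, 164; 2, 2) ≤ (1/2)[189 + √(189² + 4·189·164·163)] = (1/2)[189 + √20245113] = 2344.2285

Kővári–Sós–Turán: let r_1, ..., r_189 be the row sums and z = Σ r_i the total number of 1s. Each pair of columns can share at most one row with both entries 1 (else a 2×2 all-ones block appears), so Σ_i C(r_i, 2) ≤ C(164, 2) = 13366. By convexity Σ_i C(r_i, 2) ≥ 189·C(z/189, 2) = z(z − 189)/(2·189), giving z² − 189z − 189·164·163 ≤ 0 and hence z ≤ (1/2)[189 + √(35721 + 4·5052348)] = (1/2)[189 + √20245113] ≈ (1/2)(189 + 4499.457) = 2344.2285.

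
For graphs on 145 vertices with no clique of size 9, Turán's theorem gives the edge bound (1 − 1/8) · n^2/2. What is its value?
Turán density bound = (7/8) · 145^2/2 = 147175/16 ≈ 9198.4375

Turán's theorem: ex(n, K_{r+1}) is achieved by the complete r-partite Turán graph T(n, r) with parts as balanced as possible, and is at most (1 − 1/r) · n^2/2. For r = 8, n = 145: the density bound is (7/8) · 21025/2 = 147175/16 ≈ 9198.4375. The integer-valued extremum is e(T(145, 8)) = 9198, which is strictly less than the density bound 147175/16 since 8 ∤ 145 (the parts of T(145, 8) cannot all be equal).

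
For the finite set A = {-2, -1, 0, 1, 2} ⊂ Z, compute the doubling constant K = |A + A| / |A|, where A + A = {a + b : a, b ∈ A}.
K = |A + A| / |A| = 9/5

Enumerate A + A = {a + b : a, b ∈ A}. With |A| = 5, there are |A|^2 = 25 ordered sum pairs; collecting distinct values, A + A = {-4, -3, -2, -1, 0, 1, 2, 3, 4}, so |A + A| = 9. Thus K = 9/5. Here |A + A| = 2|A| − 1 = 9, the minimum possible — so K = 9/5 is minimal, which holds iff A is an arithmetic progression.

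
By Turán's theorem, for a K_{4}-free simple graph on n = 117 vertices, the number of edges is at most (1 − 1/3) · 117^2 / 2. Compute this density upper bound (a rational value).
Turán density bound = (2/3) · 117^2/2 = 4563

Turán's theorem: ex(n, K_{r+1}) is achieved by the complete r-partite Turán graph T(n, r) with parts as balanced as possible, and is at most (1 − 1/r) · n^2/2. For r = 3, n = 117: the density bound is (2/3) · 13689/2 = 4563. Since 3 ∣ 117, the Turán graph T(117, 3) has parts of equal size 39, and its edge count e(T(117, 3)) = 4563 attains the density bound exactly.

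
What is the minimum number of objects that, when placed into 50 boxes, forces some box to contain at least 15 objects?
n = (15 − 1)·50 + 1 = 701

By the generalised pigeonhole principle, to guarantee some box contains ≥ r objects we need more than (r − 1) · k objects total. Threshold: n = (r − 1) · k + 1. With r = 15 and k = 50: n = 14 · 50 + 1 = 700 + 1 = 701. For n = 700 = 14 · 50, we can put exactly 14 objects in every box, avoiding 15 in any single one — so 701 is tight.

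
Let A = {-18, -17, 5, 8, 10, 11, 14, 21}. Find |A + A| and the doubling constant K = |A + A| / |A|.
K = |A + A| / |A| = 32/8 = 4

Enumerate A + A = {a + b : a, b ∈ A}. With |A| = 8, there are |A|^2 = 64 ordered sum pairs; collecting distinct values, A + A = {-36, -35, -34, -13, -12, -10, -9, -8, -7, -6, -4, -3, 3, 4, 10, 13, 15, 16, 18, 19, 20, 21, 22, 24, 25, 26, 28, 29, 31, 32, 35, 42}, so |A + A| = 32. Thus K = 32/8 = 4. For comparison, the minimum possible |A + A| over all 8-element sets is 2·8 − 1 = 15 (so min K = 15/8), attained only by arithmetic progressions.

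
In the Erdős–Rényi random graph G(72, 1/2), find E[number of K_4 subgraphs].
E[# K_4] = C(72, 4) · (1/2)^C(4, 2) = 1028790 / 2^6 = 514395/32 = 16074.84375

For each 4-subset S of vertices (there are C(72, 4) = 1028790 such S), let X_S = 1 if S induces a K_4 (all C(4, 2) = 6 edges present). Then P(X_S = 1) = (1/2)^6 = 1/64. By linearity of expectation, E[# K_4] = C(72, 4) · (1/2)^6 = 1028790 / 64 = 514395/32 = 16074.84375.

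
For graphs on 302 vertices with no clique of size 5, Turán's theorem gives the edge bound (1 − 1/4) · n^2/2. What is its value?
Turán density bound = (3/4) · 302^2/2 = 68403/2 ≈ 34201.5

Turán's theorem: ex(n, K_{r+1}) is achieved by the complete r-partite Turán graph T(n, r) with parts as balanced as possible, and is at most (1 − 1/r) · n^2/2. For r = 4, n = 302: the density bound is (3/4) · 91204/2 = 68403/2 ≈ 34201.5. The integer-valued extremum is e(T(302, 4)) = 34201, which is strictly less than the density bound 68403/2 since 4 ∤ 302 (the parts of T(302, 4) cannot all be equal).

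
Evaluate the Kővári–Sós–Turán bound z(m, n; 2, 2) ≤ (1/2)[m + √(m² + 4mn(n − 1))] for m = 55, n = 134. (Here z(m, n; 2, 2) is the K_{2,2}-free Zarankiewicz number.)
z(55, 134; 2, 2) ≤ (1/2)[55 + √(55² + 4·55·134·133)] = (1/2)[55 + √3923865] = 1017.9374

Kővári–Sós–Turán: let r_1, ..., r_55 be the row sums and z = Σ r_i the total number of 1s. Each pair of columns can share at most one row with both entries 1 (else a 2×2 all-ones block appears), so Σ_i C(r_i, 2) ≤ C(134, 2) = 8911. By convexity Σ_i C(r_i, 2) ≥ 55·C(z/55, 2) = z(z − 55)/(2·55), giving z² − 55z − 55·134·133 ≤ 0 and hence z ≤ (1/2)[55 + √(3025 + 4·980210)] = (1/2)[55 + √3923865] ≈ (1/2)(55 + 1980.8748) = 1017.9374.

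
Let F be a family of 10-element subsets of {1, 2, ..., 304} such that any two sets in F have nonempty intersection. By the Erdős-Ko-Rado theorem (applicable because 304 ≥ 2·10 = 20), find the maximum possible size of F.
max |F| = C(303, 9) = 52617706925494425

Erdős-Ko-Rado (1961): when n ≥ 2k, max |F| = C(n−1, k−1). The bound is attained by the star {A : i ∈ A} for any fixed i ∈ [n]. Here C(304−1, 10−1) = C(303, 9) = 52617706925494425.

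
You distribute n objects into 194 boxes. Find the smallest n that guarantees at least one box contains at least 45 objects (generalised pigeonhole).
n = (45 − 1)·194 + 1 = 8537

By the generalised pigeonhole principle, to guarantee some box contains ≥ r objects we need more than (r − 1) · k objects total. Threshold: n = (r − 1) · k + 1. With r = 45 and k = 194: n = 44 · 194 + 1 = 8536 + 1 = 8537. For n = 8536 = 44 · 194, we can put exactly 44 objects in every box, avoiding 45 in any single one — so 8537 is tight.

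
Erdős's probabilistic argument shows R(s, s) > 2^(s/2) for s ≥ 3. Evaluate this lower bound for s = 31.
2^(31/2) = 46340.95; so R(31, 31) > 46340.95

Colour each edge of K_n uniformly at random with red/blue. The expected number of monochromatic K_31 is C(n, 31) · 2 · 2^(−C(31,2)). If C(n, 31) · 2^(1 − C(31,2)) < 1, then with positive probability no monochromatic K_31 exists, so R(31, 31) > n. The standard estimate C(n, 31) ≤ n^31/31! shows this inequality holds whenever n ≤ 2^(31/2) (since 31! · 2^(C(31,2) − 1) > 2^(31^2/2) ≥ n^31). Hence R(31, 31) > 2^(31/2) = 46340.95.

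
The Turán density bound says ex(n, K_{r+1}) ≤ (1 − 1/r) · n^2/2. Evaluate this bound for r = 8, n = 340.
Turán density bound = (7/8) · 340^2/2 = 50575

Turán's theorem: ex(n, K_{r+1}) is achieved by the complete r-partite Turán graph T(n, r) with parts as balanced as possible, and is at most (1 − 1/r) · n^2/2. For r = 8, n = 340: the density bound is (7/8) · 115600/2 = 50575. The integer-valued extremum is e(T(340, 8)) = 50574, which is strictly less than the density bound 50575 since 8 ∤ 340 (the parts of T(340, 8) cannot all be equal).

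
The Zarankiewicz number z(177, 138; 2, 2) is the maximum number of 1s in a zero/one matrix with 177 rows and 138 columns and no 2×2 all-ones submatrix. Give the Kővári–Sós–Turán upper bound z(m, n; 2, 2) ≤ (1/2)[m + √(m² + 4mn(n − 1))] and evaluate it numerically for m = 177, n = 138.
z(177, 138; 2, 2) ≤ (1/2)[177 + √(177² + 4·177·138·137)] = (1/2)[177 + √13416777] = 1919.9459

Kővári–Sós–Turán: let r_1, ..., r_177 be the row sums and z = Σ r_i the total number of 1s. Each pair of columns can share at most one row with both entries 1 (else a 2×2 all-ones block appears), so Σ_i C(r_i, 2) ≤ C(138, 2) = 9453. By convexity Σ_i C(r_i, 2) ≥ 177·C(z/177, 2) = z(z − 177)/(2·177), giving z² − 177z − 177·138·137 ≤ 0 and hence z ≤ (1/2)[177 + √(31329 + 4·3346362)] = (1/2)[177 + √13416777] ≈ (1/2)(177 + 3662.8919) = 1919.9459.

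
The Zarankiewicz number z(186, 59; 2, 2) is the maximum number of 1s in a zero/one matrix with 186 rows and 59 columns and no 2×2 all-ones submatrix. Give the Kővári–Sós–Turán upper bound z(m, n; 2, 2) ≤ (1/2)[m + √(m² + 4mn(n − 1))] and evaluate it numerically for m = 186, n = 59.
z(186, 59; 2, 2) ≤ (1/2)[186 + √(186² + 4·186·59·58)] = (1/2)[186 + √2580564] = 896.2067

Kővári–Sós–Turán: let r_1, ..., r_186 be the row sums and z = Σ r_i the total number of 1s. Each pair of columns can share at most one row with both entries 1 (else a 2×2 all-ones block appears), so Σ_i C(r_i, 2) ≤ C(59, 2) = 1711. By convexity Σ_i C(r_i, 2) ≥ 186·C(z/186, 2) = z(z − 186)/(2·186), giving z² − 186z − 186·59·58 ≤ 0 and hence z ≤ (1/2)[186 + √(34596 + 4·636492)] = (1/2)[186 + √2580564] ≈ (1/2)(186 + 1606.4134) = 896.2067.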